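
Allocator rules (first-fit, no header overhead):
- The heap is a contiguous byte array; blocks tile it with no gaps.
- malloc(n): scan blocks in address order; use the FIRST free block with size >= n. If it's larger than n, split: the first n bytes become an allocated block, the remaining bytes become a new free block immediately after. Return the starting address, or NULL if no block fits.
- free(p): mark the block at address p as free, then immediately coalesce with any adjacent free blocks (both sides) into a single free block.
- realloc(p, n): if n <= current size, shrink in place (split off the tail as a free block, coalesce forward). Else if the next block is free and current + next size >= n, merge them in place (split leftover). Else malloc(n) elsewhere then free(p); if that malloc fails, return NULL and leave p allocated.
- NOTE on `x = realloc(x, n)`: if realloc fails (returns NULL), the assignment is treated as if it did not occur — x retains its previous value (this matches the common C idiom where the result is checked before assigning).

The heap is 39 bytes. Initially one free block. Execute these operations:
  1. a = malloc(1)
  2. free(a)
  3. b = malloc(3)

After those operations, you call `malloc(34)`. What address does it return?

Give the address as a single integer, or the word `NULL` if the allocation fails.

Op 1: a = malloc(1) -> a = 0; heap: [0-0 ALLOC][1-38 FREE]
Op 2: free(a) -> (freed a); heap: [0-38 FREE]
Op 3: b = malloc(3) -> b = 0; heap: [0-2 ALLOC][3-38 FREE]
malloc(34): first-fit scan over [0-2 ALLOC][3-38 FREE] -> 3

Answer: 3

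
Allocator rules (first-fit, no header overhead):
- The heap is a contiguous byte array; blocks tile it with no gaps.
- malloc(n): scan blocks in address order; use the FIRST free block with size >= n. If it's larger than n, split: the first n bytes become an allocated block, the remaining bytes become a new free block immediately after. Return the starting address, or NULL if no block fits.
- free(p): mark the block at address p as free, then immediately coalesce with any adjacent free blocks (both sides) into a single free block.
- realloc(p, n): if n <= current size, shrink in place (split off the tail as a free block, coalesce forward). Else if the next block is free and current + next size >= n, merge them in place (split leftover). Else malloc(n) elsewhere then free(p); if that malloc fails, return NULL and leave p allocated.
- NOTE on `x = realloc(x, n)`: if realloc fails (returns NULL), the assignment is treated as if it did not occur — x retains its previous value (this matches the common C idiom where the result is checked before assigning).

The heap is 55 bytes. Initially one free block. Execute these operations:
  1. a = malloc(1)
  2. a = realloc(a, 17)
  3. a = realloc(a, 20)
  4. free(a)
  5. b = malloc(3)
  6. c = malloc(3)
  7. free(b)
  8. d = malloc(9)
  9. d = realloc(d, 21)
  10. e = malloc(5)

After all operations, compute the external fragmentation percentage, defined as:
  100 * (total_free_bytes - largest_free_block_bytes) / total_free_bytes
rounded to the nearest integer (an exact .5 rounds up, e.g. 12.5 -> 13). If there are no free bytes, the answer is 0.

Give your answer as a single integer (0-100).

Answer: 12

Derivation:
Op 1: a = malloc(1) -> a = 0; heap: [0-0 ALLOC][1-54 FREE]
Op 2: a = realloc(a, 17) -> a = 0; heap: [0-16 ALLOC][17-54 FREE]
Op 3: a = realloc(a, 20) -> a = 0; heap: [0-19 ALLOC][20-54 FREE]
Op 4: free(a) -> (freed a); heap: [0-54 FREE]
Op 5: b = malloc(3) -> b = 0; heap: [0-2 ALLOC][3-54 FREE]
Op 6: c = malloc(3) -> c = 3; heap: [0-2 ALLOC][3-5 ALLOC][6-54 FREE]
Op 7: free(b) -> (freed b); heap: [0-2 FREE][3-5 ALLOC][6-54 FREE]
Op 8: d = malloc(9) -> d = 6; heap: [0-2 FREE][3-5 ALLOC][6-14 ALLOC][15-54 FREE]
Op 9: d = realloc(d, 21) -> d = 6; heap: [0-2 FREE][3-5 ALLOC][6-26 ALLOC][27-54 FREE]
Op 10: e = malloc(5) -> e = 27; heap: [0-2 FREE][3-5 ALLOC][6-26 ALLOC][27-31 ALLOC][32-54 FREE]
Free blocks: [3 23] total_free=26 largest=23 -> 100*(26-23)/26 = 300/26 ≈ 11.538 -> rounds to 12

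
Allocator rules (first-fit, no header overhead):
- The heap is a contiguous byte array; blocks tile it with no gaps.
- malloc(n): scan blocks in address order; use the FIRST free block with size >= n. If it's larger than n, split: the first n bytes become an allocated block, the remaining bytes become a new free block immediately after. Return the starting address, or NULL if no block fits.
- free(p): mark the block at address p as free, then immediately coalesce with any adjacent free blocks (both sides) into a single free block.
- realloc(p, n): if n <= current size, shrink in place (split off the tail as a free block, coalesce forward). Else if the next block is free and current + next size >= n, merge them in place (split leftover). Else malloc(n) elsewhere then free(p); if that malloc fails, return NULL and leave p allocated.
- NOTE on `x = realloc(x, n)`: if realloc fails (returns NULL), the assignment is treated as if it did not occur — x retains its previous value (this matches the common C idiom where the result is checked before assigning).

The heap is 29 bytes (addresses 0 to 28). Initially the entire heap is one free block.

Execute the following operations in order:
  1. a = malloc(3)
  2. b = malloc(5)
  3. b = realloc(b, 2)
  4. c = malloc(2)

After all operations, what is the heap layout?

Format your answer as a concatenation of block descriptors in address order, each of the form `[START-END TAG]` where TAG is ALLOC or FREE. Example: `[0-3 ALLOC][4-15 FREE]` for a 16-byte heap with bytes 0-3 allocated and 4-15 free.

Answer: [0-2 ALLOC][3-4 ALLOC][5-6 ALLOC][7-28 FREE]

Derivation:
Op 1: a = malloc(3) -> a = 0; heap: [0-2 ALLOC][3-28 FREE]
Op 2: b = malloc(5) -> b = 3; heap: [0-2 ALLOC][3-7 ALLOC][8-28 FREE]
Op 3: b = realloc(b, 2) -> b = 3; heap: [0-2 ALLOC][3-4 ALLOC][5-28 FREE]
Op 4: c = malloc(2) -> c = 5; heap: [0-2 ALLOC][3-4 ALLOC][5-6 ALLOC][7-28 FREE]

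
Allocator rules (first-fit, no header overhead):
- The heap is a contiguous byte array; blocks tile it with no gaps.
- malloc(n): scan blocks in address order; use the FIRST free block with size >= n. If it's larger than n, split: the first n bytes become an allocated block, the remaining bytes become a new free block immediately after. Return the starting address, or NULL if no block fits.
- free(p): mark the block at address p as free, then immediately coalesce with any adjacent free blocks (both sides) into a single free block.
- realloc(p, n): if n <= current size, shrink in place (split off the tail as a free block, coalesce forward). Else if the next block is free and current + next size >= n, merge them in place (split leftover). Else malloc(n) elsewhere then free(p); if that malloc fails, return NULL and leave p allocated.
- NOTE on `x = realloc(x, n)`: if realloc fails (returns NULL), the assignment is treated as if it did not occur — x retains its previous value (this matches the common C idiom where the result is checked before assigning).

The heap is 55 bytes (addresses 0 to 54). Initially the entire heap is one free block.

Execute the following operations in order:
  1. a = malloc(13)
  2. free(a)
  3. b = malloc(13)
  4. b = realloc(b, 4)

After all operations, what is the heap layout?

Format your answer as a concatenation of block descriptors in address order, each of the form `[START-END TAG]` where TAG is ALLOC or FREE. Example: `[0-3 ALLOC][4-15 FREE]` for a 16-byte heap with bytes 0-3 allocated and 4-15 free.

Answer: [0-3 ALLOC][4-54 FREE]

Derivation:
Op 1: a = malloc(13) -> a = 0; heap: [0-12 ALLOC][13-54 FREE]
Op 2: free(a) -> (freed a); heap: [0-54 FREE]
Op 3: b = malloc(13) -> b = 0; heap: [0-12 ALLOC][13-54 FREE]
Op 4: b = realloc(b, 4) -> b = 0; heap: [0-3 ALLOC][4-54 FREE]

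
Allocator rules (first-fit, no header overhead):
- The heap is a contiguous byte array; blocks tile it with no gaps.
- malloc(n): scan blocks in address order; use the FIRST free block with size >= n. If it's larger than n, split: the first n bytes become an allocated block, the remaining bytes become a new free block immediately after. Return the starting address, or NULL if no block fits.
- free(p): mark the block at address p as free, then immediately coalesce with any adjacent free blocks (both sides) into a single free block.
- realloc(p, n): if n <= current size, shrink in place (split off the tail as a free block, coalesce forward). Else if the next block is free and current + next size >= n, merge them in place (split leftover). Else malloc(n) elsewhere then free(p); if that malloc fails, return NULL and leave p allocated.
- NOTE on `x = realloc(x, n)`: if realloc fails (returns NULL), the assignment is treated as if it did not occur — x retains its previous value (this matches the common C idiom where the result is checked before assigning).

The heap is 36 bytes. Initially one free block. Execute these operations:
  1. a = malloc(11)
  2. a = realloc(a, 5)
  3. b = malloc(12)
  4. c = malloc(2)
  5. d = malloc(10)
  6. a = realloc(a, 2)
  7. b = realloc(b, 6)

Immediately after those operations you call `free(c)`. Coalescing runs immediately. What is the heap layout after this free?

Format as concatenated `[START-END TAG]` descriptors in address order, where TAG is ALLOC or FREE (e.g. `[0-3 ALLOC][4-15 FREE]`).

Answer: [0-1 ALLOC][2-4 FREE][5-10 ALLOC][11-18 FREE][19-28 ALLOC][29-35 FREE]

Derivation:
Op 1: a = malloc(11) -> a = 0; heap: [0-10 ALLOC][11-35 FREE]
Op 2: a = realloc(a, 5) -> a = 0; heap: [0-4 ALLOC][5-35 FREE]
Op 3: b = malloc(12) -> b = 5; heap: [0-4 ALLOC][5-16 ALLOC][17-35 FREE]
Op 4: c = malloc(2) -> c = 17; heap: [0-4 ALLOC][5-16 ALLOC][17-18 ALLOC][19-35 FREE]
Op 5: d = malloc(10) -> d = 19; heap: [0-4 ALLOC][5-16 ALLOC][17-18 ALLOC][19-28 ALLOC][29-35 FREE]
Op 6: a = realloc(a, 2) -> a = 0; heap: [0-1 ALLOC][2-4 FREE][5-16 ALLOC][17-18 ALLOC][19-28 ALLOC][29-35 FREE]
Op 7: b = realloc(b, 6) -> b = 5; heap: [0-1 ALLOC][2-4 FREE][5-10 ALLOC][11-16 FREE][17-18 ALLOC][19-28 ALLOC][29-35 FREE]
free(c): c = 17 -> block [17-18 ALLOC]; mark free, coalesce with adjacent free neighbors -> [0-1 ALLOC][2-4 FREE][5-10 ALLOC][11-18 FREE][19-28 ALLOC][29-35 FREE]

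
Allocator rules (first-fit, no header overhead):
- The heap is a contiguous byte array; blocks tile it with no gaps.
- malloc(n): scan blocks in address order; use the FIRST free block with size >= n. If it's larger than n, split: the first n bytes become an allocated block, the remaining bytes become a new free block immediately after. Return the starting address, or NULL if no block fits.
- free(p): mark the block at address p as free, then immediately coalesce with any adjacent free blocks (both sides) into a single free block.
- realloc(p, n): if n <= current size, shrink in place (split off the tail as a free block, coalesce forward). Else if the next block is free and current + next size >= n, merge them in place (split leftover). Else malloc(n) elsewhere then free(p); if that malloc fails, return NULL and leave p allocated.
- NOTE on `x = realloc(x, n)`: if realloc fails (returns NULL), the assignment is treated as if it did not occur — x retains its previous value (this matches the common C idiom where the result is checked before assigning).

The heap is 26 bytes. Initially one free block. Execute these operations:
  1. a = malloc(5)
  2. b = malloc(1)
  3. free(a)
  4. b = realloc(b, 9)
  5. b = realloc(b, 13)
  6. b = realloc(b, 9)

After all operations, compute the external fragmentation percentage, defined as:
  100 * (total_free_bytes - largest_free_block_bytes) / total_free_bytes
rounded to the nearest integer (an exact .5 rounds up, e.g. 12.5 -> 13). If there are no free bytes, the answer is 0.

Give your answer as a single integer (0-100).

Answer: 29

Derivation:
Op 1: a = malloc(5) -> a = 0; heap: [0-4 ALLOC][5-25 FREE]
Op 2: b = malloc(1) -> b = 5; heap: [0-4 ALLOC][5-5 ALLOC][6-25 FREE]
Op 3: free(a) -> (freed a); heap: [0-4 FREE][5-5 ALLOC][6-25 FREE]
Op 4: b = realloc(b, 9) -> b = 5; heap: [0-4 FREE][5-13 ALLOC][14-25 FREE]
Op 5: b = realloc(b, 13) -> b = 5; heap: [0-4 FREE][5-17 ALLOC][18-25 FREE]
Op 6: b = realloc(b, 9) -> b = 5; heap: [0-4 FREE][5-13 ALLOC][14-25 FREE]
Free blocks: [5 12] total_free=17 largest=12 -> 100*(17-12)/17 = 500/17 ≈ 29.412 -> rounds to 29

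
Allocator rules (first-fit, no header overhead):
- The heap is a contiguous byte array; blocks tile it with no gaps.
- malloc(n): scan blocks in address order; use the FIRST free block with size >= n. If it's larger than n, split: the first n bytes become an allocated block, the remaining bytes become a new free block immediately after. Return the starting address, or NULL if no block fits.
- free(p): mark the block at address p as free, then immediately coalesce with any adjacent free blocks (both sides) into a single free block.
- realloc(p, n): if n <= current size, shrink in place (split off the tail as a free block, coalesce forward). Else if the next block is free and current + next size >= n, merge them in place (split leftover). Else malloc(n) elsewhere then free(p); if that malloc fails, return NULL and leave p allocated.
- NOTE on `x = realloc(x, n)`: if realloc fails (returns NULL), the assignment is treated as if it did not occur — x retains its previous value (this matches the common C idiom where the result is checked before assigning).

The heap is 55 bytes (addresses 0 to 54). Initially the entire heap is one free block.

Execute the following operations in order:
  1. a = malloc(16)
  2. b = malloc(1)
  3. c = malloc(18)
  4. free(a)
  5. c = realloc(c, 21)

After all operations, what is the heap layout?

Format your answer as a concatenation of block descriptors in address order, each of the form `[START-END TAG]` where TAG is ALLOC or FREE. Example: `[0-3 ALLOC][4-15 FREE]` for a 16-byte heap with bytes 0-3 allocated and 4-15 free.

Answer: [0-15 FREE][16-16 ALLOC][17-37 ALLOC][38-54 FREE]

Derivation:
Op 1: a = malloc(16) -> a = 0; heap: [0-15 ALLOC][16-54 FREE]
Op 2: b = malloc(1) -> b = 16; heap: [0-15 ALLOC][16-16 ALLOC][17-54 FREE]
Op 3: c = malloc(18) -> c = 17; heap: [0-15 ALLOC][16-16 ALLOC][17-34 ALLOC][35-54 FREE]
Op 4: free(a) -> (freed a); heap: [0-15 FREE][16-16 ALLOC][17-34 ALLOC][35-54 FREE]
Op 5: c = realloc(c, 21) -> c = 17; heap: [0-15 FREE][16-16 ALLOC][17-37 ALLOC][38-54 FREE]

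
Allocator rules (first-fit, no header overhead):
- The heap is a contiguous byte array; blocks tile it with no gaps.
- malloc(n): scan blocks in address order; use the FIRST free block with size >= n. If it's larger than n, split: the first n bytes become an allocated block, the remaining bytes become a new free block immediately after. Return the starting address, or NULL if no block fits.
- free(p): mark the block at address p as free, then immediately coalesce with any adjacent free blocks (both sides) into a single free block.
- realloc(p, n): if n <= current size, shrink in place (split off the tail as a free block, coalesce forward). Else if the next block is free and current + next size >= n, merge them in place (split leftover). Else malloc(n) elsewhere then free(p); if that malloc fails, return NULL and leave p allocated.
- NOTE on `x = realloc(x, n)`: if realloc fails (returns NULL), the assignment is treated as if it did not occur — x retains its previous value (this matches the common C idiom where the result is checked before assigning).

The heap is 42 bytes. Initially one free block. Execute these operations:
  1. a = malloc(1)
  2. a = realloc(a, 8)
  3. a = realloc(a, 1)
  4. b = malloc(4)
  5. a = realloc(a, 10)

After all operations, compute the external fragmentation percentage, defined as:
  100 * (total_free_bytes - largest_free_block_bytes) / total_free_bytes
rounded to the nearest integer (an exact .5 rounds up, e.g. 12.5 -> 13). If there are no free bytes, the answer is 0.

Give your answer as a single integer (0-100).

Answer: 4

Derivation:
Op 1: a = malloc(1) -> a = 0; heap: [0-0 ALLOC][1-41 FREE]
Op 2: a = realloc(a, 8) -> a = 0; heap: [0-7 ALLOC][8-41 FREE]
Op 3: a = realloc(a, 1) -> a = 0; heap: [0-0 ALLOC][1-41 FREE]
Op 4: b = malloc(4) -> b = 1; heap: [0-0 ALLOC][1-4 ALLOC][5-41 FREE]
Op 5: a = realloc(a, 10) -> a = 5; heap: [0-0 FREE][1-4 ALLOC][5-14 ALLOC][15-41 FREE]
Free blocks: [1 27] total_free=28 largest=27 -> 100*(28-27)/28 = 100/28 ≈ 3.571 -> rounds to 4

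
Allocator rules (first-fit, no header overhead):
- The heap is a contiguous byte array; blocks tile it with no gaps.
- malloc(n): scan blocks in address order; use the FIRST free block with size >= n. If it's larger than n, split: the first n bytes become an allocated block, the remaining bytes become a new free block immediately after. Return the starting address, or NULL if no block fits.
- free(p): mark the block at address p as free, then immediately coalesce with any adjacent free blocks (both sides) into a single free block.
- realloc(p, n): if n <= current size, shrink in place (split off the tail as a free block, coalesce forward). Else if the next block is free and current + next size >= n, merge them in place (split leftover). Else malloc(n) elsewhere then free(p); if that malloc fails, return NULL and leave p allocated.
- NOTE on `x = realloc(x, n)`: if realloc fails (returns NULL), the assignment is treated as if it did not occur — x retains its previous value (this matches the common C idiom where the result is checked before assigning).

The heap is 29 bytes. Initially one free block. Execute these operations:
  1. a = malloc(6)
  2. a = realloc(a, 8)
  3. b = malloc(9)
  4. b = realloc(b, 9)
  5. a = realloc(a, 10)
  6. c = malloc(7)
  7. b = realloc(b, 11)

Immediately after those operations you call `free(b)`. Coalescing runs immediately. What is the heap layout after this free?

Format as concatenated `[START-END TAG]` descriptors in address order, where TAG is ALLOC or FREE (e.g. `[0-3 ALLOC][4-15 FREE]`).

Answer: [0-6 ALLOC][7-16 FREE][17-26 ALLOC][27-28 FREE]

Derivation:
Op 1: a = malloc(6) -> a = 0; heap: [0-5 ALLOC][6-28 FREE]
Op 2: a = realloc(a, 8) -> a = 0; heap: [0-7 ALLOC][8-28 FREE]
Op 3: b = malloc(9) -> b = 8; heap: [0-7 ALLOC][8-16 ALLOC][17-28 FREE]
Op 4: b = realloc(b, 9) -> b = 8; heap: [0-7 ALLOC][8-16 ALLOC][17-28 FREE]
Op 5: a = realloc(a, 10) -> a = 17; heap: [0-7 FREE][8-16 ALLOC][17-26 ALLOC][27-28 FREE]
Op 6: c = malloc(7) -> c = 0; heap: [0-6 ALLOC][7-7 FREE][8-16 ALLOC][17-26 ALLOC][27-28 FREE]
Op 7: b = realloc(b, 11) -> NULL (b unchanged); heap: [0-6 ALLOC][7-7 FREE][8-16 ALLOC][17-26 ALLOC][27-28 FREE]
free(b): b = 8 -> block [8-16 ALLOC]; mark free, coalesce with adjacent free neighbors -> [0-6 ALLOC][7-16 FREE][17-26 ALLOC][27-28 FREE]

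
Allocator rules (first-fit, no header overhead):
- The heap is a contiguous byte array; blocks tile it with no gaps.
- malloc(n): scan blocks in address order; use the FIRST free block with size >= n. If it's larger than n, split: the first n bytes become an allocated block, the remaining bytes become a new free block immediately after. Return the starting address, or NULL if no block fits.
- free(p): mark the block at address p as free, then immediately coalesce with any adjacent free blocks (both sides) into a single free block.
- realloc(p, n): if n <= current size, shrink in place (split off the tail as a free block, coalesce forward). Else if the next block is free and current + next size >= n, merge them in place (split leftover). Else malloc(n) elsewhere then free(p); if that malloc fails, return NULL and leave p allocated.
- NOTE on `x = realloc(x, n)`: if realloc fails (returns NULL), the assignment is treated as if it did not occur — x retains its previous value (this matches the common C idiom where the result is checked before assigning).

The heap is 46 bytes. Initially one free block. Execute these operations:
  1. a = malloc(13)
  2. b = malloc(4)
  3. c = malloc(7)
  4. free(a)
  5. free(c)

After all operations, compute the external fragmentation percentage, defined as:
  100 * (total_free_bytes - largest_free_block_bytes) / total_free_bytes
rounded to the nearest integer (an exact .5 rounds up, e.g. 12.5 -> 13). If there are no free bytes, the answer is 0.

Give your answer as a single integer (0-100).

Answer: 31

Derivation:
Op 1: a = malloc(13) -> a = 0; heap: [0-12 ALLOC][13-45 FREE]
Op 2: b = malloc(4) -> b = 13; heap: [0-12 ALLOC][13-16 ALLOC][17-45 FREE]
Op 3: c = malloc(7) -> c = 17; heap: [0-12 ALLOC][13-16 ALLOC][17-23 ALLOC][24-45 FREE]
Op 4: free(a) -> (freed a); heap: [0-12 FREE][13-16 ALLOC][17-23 ALLOC][24-45 FREE]
Op 5: free(c) -> (freed c); heap: [0-12 FREE][13-16 ALLOC][17-45 FREE]
Free blocks: [13 29] total_free=42 largest=29 -> 100*(42-29)/42 = 1300/42 ≈ 30.952 -> rounds to 31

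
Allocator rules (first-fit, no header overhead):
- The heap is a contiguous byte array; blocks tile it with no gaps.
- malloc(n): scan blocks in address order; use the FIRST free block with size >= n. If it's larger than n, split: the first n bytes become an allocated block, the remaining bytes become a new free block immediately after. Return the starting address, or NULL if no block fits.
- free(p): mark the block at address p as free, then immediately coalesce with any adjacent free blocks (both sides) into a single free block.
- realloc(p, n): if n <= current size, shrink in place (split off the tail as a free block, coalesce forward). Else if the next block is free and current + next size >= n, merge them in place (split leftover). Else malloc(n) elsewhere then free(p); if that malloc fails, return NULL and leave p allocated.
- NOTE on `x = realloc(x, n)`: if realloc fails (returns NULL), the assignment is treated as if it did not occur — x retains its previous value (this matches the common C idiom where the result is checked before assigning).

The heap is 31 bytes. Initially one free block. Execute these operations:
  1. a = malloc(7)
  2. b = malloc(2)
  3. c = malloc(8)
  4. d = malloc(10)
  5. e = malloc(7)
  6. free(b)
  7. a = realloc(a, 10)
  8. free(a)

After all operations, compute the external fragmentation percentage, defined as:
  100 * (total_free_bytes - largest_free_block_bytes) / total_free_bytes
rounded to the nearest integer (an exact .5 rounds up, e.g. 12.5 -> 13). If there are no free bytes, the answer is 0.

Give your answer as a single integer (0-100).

Op 1: a = malloc(7) -> a = 0; heap: [0-6 ALLOC][7-30 FREE]
Op 2: b = malloc(2) -> b = 7; heap: [0-6 ALLOC][7-8 ALLOC][9-30 FREE]
Op 3: c = malloc(8) -> c = 9; heap: [0-6 ALLOC][7-8 ALLOC][9-16 ALLOC][17-30 FREE]
Op 4: d = malloc(10) -> d = 17; heap: [0-6 ALLOC][7-8 ALLOC][9-16 ALLOC][17-26 ALLOC][27-30 FREE]
Op 5: e = malloc(7) -> e = NULL; heap: [0-6 ALLOC][7-8 ALLOC][9-16 ALLOC][17-26 ALLOC][27-30 FREE]
Op 6: free(b) -> (freed b); heap: [0-6 ALLOC][7-8 FREE][9-16 ALLOC][17-26 ALLOC][27-30 FREE]
Op 7: a = realloc(a, 10) -> NULL (a unchanged); heap: [0-6 ALLOC][7-8 FREE][9-16 ALLOC][17-26 ALLOC][27-30 FREE]
Op 8: free(a) -> (freed a); heap: [0-8 FREE][9-16 ALLOC][17-26 ALLOC][27-30 FREE]
Free blocks: [9 4] total_free=13 largest=9 -> 100*(13-9)/13 = 400/13 ≈ 30.769 -> rounds to 31

Answer: 31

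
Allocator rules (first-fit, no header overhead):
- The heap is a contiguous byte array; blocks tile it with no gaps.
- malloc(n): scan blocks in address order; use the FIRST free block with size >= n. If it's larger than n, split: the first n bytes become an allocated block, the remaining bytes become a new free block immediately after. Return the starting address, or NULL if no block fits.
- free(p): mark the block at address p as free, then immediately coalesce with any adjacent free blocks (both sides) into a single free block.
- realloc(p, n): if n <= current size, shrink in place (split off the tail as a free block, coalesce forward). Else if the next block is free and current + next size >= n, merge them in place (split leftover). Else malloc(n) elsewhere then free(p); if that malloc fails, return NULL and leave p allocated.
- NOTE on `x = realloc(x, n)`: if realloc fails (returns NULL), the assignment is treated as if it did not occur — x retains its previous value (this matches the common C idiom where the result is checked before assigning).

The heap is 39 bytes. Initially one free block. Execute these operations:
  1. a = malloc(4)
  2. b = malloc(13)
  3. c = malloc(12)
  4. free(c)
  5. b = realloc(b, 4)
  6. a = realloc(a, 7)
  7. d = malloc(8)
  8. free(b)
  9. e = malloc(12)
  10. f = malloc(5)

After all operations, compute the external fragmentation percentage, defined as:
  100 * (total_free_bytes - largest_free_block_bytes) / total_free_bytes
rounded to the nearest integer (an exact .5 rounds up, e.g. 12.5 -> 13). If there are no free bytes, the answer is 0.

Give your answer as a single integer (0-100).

Answer: 43

Derivation:
Op 1: a = malloc(4) -> a = 0; heap: [0-3 ALLOC][4-38 FREE]
Op 2: b = malloc(13) -> b = 4; heap: [0-3 ALLOC][4-16 ALLOC][17-38 FREE]
Op 3: c = malloc(12) -> c = 17; heap: [0-3 ALLOC][4-16 ALLOC][17-28 ALLOC][29-38 FREE]
Op 4: free(c) -> (freed c); heap: [0-3 ALLOC][4-16 ALLOC][17-38 FREE]
Op 5: b = realloc(b, 4) -> b = 4; heap: [0-3 ALLOC][4-7 ALLOC][8-38 FREE]
Op 6: a = realloc(a, 7) -> a = 8; heap: [0-3 FREE][4-7 ALLOC][8-14 ALLOC][15-38 FREE]
Op 7: d = malloc(8) -> d = 15; heap: [0-3 FREE][4-7 ALLOC][8-14 ALLOC][15-22 ALLOC][23-38 FREE]
Op 8: free(b) -> (freed b); heap: [0-7 FREE][8-14 ALLOC][15-22 ALLOC][23-38 FREE]
Op 9: e = malloc(12) -> e = 23; heap: [0-7 FREE][8-14 ALLOC][15-22 ALLOC][23-34 ALLOC][35-38 FREE]
Op 10: f = malloc(5) -> f = 0; heap: [0-4 ALLOC][5-7 FREE][8-14 ALLOC][15-22 ALLOC][23-34 ALLOC][35-38 FREE]
Free blocks: [3 4] total_free=7 largest=4 -> 100*(7-4)/7 = 300/7 ≈ 42.857 -> rounds to 43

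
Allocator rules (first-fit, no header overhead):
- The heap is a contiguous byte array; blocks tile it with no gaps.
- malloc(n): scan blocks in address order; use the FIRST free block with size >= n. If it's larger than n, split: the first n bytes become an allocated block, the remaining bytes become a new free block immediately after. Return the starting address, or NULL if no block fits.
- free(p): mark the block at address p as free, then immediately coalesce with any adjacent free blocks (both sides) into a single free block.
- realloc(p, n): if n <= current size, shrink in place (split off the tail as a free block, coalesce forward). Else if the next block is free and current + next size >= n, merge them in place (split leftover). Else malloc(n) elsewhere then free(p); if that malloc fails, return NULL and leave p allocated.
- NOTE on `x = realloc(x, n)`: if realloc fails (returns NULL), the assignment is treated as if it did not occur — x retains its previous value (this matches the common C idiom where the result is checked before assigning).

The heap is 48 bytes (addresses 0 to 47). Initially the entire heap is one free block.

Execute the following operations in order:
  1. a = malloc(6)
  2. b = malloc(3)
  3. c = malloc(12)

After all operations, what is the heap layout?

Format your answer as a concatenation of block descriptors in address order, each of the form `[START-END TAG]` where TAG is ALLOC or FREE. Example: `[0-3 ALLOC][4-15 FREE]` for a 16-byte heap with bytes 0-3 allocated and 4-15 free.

Answer: [0-5 ALLOC][6-8 ALLOC][9-20 ALLOC][21-47 FREE]

Derivation:
Op 1: a = malloc(6) -> a = 0; heap: [0-5 ALLOC][6-47 FREE]
Op 2: b = malloc(3) -> b = 6; heap: [0-5 ALLOC][6-8 ALLOC][9-47 FREE]
Op 3: c = malloc(12) -> c = 9; heap: [0-5 ALLOC][6-8 ALLOC][9-20 ALLOC][21-47 FREE]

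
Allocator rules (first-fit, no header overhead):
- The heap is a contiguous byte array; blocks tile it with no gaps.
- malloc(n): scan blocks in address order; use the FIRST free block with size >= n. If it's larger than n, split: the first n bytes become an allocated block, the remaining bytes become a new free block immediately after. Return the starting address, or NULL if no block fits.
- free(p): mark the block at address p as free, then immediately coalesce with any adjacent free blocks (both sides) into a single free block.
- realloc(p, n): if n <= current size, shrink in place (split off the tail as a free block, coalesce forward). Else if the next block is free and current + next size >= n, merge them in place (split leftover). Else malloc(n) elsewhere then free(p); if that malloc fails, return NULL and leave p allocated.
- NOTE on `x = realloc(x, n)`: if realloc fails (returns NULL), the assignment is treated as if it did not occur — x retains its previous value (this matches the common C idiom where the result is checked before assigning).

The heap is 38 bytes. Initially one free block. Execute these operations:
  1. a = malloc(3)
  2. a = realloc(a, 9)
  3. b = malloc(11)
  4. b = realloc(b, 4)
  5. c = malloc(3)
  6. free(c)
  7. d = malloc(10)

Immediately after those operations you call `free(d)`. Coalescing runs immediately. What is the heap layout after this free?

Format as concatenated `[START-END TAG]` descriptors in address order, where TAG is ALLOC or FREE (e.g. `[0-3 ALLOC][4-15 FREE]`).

Answer: [0-8 ALLOC][9-12 ALLOC][13-37 FREE]

Derivation:
Op 1: a = malloc(3) -> a = 0; heap: [0-2 ALLOC][3-37 FREE]
Op 2: a = realloc(a, 9) -> a = 0; heap: [0-8 ALLOC][9-37 FREE]
Op 3: b = malloc(11) -> b = 9; heap: [0-8 ALLOC][9-19 ALLOC][20-37 FREE]
Op 4: b = realloc(b, 4) -> b = 9; heap: [0-8 ALLOC][9-12 ALLOC][13-37 FREE]
Op 5: c = malloc(3) -> c = 13; heap: [0-8 ALLOC][9-12 ALLOC][13-15 ALLOC][16-37 FREE]
Op 6: free(c) -> (freed c); heap: [0-8 ALLOC][9-12 ALLOC][13-37 FREE]
Op 7: d = malloc(10) -> d = 13; heap: [0-8 ALLOC][9-12 ALLOC][13-22 ALLOC][23-37 FREE]
free(d): d = 13 -> block [13-22 ALLOC]; mark free, coalesce with adjacent free neighbors -> [0-8 ALLOC][9-12 ALLOC][13-37 FREE]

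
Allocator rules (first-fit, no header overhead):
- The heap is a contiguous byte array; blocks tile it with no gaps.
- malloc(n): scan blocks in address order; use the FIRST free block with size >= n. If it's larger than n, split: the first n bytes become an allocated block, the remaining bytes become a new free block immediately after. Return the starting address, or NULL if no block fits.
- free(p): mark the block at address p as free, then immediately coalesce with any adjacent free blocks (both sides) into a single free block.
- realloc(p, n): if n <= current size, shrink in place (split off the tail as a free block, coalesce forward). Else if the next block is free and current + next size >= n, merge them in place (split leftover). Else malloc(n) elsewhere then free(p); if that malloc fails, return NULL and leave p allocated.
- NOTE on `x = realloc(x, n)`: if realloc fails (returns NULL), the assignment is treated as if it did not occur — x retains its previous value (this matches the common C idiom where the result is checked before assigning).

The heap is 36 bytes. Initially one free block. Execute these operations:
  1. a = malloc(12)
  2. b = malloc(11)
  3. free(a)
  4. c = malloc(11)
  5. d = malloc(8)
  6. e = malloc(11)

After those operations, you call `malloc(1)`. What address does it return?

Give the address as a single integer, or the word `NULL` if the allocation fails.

Answer: 11

Derivation:
Op 1: a = malloc(12) -> a = 0; heap: [0-11 ALLOC][12-35 FREE]
Op 2: b = malloc(11) -> b = 12; heap: [0-11 ALLOC][12-22 ALLOC][23-35 FREE]
Op 3: free(a) -> (freed a); heap: [0-11 FREE][12-22 ALLOC][23-35 FREE]
Op 4: c = malloc(11) -> c = 0; heap: [0-10 ALLOC][11-11 FREE][12-22 ALLOC][23-35 FREE]
Op 5: d = malloc(8) -> d = 23; heap: [0-10 ALLOC][11-11 FREE][12-22 ALLOC][23-30 ALLOC][31-35 FREE]
Op 6: e = malloc(11) -> e = NULL; heap: [0-10 ALLOC][11-11 FREE][12-22 ALLOC][23-30 ALLOC][31-35 FREE]
malloc(1): first-fit scan over [0-10 ALLOC][11-11 FREE][12-22 ALLOC][23-30 ALLOC][31-35 FREE] -> 11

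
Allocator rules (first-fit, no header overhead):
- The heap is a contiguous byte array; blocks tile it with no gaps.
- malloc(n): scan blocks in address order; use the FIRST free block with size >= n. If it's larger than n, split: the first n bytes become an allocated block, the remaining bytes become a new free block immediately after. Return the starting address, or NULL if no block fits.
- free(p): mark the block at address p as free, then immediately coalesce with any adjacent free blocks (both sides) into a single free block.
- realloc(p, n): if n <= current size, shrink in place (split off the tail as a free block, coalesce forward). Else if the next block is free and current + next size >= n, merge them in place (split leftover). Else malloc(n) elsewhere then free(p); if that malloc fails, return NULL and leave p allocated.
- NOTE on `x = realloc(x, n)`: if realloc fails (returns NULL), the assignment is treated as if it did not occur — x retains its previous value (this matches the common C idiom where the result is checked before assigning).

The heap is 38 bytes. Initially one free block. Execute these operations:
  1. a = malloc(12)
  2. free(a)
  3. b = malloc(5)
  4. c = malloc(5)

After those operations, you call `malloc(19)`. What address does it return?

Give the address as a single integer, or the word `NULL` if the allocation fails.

Answer: 10

Derivation:
Op 1: a = malloc(12) -> a = 0; heap: [0-11 ALLOC][12-37 FREE]
Op 2: free(a) -> (freed a); heap: [0-37 FREE]
Op 3: b = malloc(5) -> b = 0; heap: [0-4 ALLOC][5-37 FREE]
Op 4: c = malloc(5) -> c = 5; heap: [0-4 ALLOC][5-9 ALLOC][10-37 FREE]
malloc(19): first-fit scan over [0-4 ALLOC][5-9 ALLOC][10-37 FREE] -> 10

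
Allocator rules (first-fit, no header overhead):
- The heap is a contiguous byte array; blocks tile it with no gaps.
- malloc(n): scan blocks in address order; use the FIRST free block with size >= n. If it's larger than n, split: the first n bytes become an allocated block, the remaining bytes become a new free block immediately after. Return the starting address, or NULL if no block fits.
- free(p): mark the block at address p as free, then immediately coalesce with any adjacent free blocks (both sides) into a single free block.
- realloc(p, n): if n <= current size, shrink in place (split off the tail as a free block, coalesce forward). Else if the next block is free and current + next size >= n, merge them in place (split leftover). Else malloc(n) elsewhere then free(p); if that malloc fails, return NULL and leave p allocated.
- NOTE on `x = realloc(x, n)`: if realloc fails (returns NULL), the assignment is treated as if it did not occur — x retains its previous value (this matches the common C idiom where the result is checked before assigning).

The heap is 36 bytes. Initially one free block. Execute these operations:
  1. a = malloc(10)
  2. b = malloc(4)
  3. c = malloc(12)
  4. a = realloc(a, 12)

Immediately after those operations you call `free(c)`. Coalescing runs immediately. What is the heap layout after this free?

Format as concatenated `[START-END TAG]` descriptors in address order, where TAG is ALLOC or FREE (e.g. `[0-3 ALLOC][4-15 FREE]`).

Answer: [0-9 ALLOC][10-13 ALLOC][14-35 FREE]

Derivation:
Op 1: a = malloc(10) -> a = 0; heap: [0-9 ALLOC][10-35 FREE]
Op 2: b = malloc(4) -> b = 10; heap: [0-9 ALLOC][10-13 ALLOC][14-35 FREE]
Op 3: c = malloc(12) -> c = 14; heap: [0-9 ALLOC][10-13 ALLOC][14-25 ALLOC][26-35 FREE]
Op 4: a = realloc(a, 12) -> NULL (a unchanged); heap: [0-9 ALLOC][10-13 ALLOC][14-25 ALLOC][26-35 FREE]
free(c): c = 14 -> block [14-25 ALLOC]; mark free, coalesce with adjacent free neighbors -> [0-9 ALLOC][10-13 ALLOC][14-35 FREE]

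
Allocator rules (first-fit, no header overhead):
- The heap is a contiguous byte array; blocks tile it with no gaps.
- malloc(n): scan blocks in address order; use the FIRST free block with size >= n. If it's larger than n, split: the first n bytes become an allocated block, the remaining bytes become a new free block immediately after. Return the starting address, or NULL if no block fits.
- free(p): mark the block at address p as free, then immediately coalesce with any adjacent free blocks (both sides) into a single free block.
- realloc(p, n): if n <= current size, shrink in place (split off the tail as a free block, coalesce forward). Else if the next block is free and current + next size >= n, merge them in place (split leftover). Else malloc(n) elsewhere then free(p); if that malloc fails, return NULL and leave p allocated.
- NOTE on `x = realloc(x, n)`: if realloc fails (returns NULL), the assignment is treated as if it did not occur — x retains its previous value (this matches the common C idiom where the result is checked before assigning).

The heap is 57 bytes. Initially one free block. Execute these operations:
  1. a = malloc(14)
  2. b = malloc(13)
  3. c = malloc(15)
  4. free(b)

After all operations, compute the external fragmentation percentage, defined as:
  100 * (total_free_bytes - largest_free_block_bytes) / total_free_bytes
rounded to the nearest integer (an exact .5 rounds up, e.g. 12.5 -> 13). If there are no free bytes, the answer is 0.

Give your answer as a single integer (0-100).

Op 1: a = malloc(14) -> a = 0; heap: [0-13 ALLOC][14-56 FREE]
Op 2: b = malloc(13) -> b = 14; heap: [0-13 ALLOC][14-26 ALLOC][27-56 FREE]
Op 3: c = malloc(15) -> c = 27; heap: [0-13 ALLOC][14-26 ALLOC][27-41 ALLOC][42-56 FREE]
Op 4: free(b) -> (freed b); heap: [0-13 ALLOC][14-26 FREE][27-41 ALLOC][42-56 FREE]
Free blocks: [13 15] total_free=28 largest=15 -> 100*(28-15)/28 = 1300/28 ≈ 46.429 -> rounds to 46

Answer: 46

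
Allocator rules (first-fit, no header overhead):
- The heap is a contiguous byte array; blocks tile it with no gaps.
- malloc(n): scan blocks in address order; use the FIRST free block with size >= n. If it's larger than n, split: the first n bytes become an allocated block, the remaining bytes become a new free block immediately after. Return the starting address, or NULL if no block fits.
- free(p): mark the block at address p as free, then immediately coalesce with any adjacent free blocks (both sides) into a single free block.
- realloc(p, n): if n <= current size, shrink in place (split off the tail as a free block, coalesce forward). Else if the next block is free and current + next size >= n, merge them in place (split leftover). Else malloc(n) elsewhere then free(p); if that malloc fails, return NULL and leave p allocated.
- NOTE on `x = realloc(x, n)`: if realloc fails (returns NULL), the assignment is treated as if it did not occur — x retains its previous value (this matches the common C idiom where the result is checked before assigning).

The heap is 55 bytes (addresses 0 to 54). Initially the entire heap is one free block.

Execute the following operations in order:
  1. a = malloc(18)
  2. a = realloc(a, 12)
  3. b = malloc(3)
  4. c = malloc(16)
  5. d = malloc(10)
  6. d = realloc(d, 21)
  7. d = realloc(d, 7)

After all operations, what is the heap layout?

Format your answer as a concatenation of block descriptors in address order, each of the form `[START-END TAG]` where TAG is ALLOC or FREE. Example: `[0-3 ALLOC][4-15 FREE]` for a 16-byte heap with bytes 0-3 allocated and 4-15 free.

Answer: [0-11 ALLOC][12-14 ALLOC][15-30 ALLOC][31-37 ALLOC][38-54 FREE]

Derivation:
Op 1: a = malloc(18) -> a = 0; heap: [0-17 ALLOC][18-54 FREE]
Op 2: a = realloc(a, 12) -> a = 0; heap: [0-11 ALLOC][12-54 FREE]
Op 3: b = malloc(3) -> b = 12; heap: [0-11 ALLOC][12-14 ALLOC][15-54 FREE]
Op 4: c = malloc(16) -> c = 15; heap: [0-11 ALLOC][12-14 ALLOC][15-30 ALLOC][31-54 FREE]
Op 5: d = malloc(10) -> d = 31; heap: [0-11 ALLOC][12-14 ALLOC][15-30 ALLOC][31-40 ALLOC][41-54 FREE]
Op 6: d = realloc(d, 21) -> d = 31; heap: [0-11 ALLOC][12-14 ALLOC][15-30 ALLOC][31-51 ALLOC][52-54 FREE]
Op 7: d = realloc(d, 7) -> d = 31; heap: [0-11 ALLOC][12-14 ALLOC][15-30 ALLOC][31-37 ALLOC][38-54 FREE]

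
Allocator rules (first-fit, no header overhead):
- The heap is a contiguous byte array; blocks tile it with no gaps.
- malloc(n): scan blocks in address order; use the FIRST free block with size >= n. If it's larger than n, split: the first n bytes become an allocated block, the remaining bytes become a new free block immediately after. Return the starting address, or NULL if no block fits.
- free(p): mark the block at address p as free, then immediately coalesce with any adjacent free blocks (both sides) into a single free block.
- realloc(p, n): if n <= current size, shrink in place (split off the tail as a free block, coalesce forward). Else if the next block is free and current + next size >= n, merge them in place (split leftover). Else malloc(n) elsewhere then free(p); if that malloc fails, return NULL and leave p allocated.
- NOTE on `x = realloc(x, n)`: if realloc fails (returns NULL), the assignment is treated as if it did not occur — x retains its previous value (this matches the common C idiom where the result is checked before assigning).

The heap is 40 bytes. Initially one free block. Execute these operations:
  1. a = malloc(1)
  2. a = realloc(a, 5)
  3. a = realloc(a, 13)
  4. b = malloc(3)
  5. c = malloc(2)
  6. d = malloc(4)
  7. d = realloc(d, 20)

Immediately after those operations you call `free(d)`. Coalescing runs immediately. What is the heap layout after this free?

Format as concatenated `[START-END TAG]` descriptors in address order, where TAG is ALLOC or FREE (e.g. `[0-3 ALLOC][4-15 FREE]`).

Answer: [0-12 ALLOC][13-15 ALLOC][16-17 ALLOC][18-39 FREE]

Derivation:
Op 1: a = malloc(1) -> a = 0; heap: [0-0 ALLOC][1-39 FREE]
Op 2: a = realloc(a, 5) -> a = 0; heap: [0-4 ALLOC][5-39 FREE]
Op 3: a = realloc(a, 13) -> a = 0; heap: [0-12 ALLOC][13-39 FREE]
Op 4: b = malloc(3) -> b = 13; heap: [0-12 ALLOC][13-15 ALLOC][16-39 FREE]
Op 5: c = malloc(2) -> c = 16; heap: [0-12 ALLOC][13-15 ALLOC][16-17 ALLOC][18-39 FREE]
Op 6: d = malloc(4) -> d = 18; heap: [0-12 ALLOC][13-15 ALLOC][16-17 ALLOC][18-21 ALLOC][22-39 FREE]
Op 7: d = realloc(d, 20) -> d = 18; heap: [0-12 ALLOC][13-15 ALLOC][16-17 ALLOC][18-37 ALLOC][38-39 FREE]
free(d): d = 18 -> block [18-37 ALLOC]; mark free, coalesce with adjacent free neighbors -> [0-12 ALLOC][13-15 ALLOC][16-17 ALLOC][18-39 FREE]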